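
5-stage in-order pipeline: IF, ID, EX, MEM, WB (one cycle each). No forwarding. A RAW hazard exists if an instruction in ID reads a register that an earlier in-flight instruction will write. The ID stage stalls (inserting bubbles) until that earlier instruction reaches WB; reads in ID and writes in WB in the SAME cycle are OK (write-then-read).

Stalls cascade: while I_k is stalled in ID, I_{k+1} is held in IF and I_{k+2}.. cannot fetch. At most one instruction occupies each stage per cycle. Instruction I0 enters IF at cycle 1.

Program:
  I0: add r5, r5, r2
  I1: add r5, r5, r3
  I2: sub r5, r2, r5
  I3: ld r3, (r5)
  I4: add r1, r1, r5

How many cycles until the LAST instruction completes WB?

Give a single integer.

Answer: 15

Derivation:
I0 add r5 <- r5,r2: IF@1 ID@2 stall=0 (-) EX@3 MEM@4 WB@5
I1 add r5 <- r5,r3: IF@2 ID@3 stall=2 (RAW on I0.r5 (WB@5)) EX@6 MEM@7 WB@8
I2 sub r5 <- r2,r5: IF@3 ID@6 stall=2 (RAW on I1.r5 (WB@8)) EX@9 MEM@10 WB@11
I3 ld r3 <- r5: IF@6 ID@9 stall=2 (RAW on I2.r5 (WB@11)) EX@12 MEM@13 WB@14
I4 add r1 <- r1,r5: IF@9 ID@12 stall=0 (-) EX@13 MEM@14 WB@15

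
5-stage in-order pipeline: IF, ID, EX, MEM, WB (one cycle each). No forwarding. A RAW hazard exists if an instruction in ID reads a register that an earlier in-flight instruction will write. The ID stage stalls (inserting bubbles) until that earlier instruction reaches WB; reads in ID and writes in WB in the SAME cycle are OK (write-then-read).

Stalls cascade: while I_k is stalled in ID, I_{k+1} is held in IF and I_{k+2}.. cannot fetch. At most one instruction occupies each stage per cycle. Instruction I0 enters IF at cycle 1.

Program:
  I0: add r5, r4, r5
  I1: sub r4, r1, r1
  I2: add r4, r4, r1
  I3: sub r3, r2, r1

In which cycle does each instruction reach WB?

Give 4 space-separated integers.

Answer: 5 6 9 10

Derivation:
I0 add r5 <- r4,r5: IF@1 ID@2 stall=0 (-) EX@3 MEM@4 WB@5
I1 sub r4 <- r1,r1: IF@2 ID@3 stall=0 (-) EX@4 MEM@5 WB@6
I2 add r4 <- r4,r1: IF@3 ID@4 stall=2 (RAW on I1.r4 (WB@6)) EX@7 MEM@8 WB@9
I3 sub r3 <- r2,r1: IF@4 ID@7 stall=0 (-) EX@8 MEM@9 WB@10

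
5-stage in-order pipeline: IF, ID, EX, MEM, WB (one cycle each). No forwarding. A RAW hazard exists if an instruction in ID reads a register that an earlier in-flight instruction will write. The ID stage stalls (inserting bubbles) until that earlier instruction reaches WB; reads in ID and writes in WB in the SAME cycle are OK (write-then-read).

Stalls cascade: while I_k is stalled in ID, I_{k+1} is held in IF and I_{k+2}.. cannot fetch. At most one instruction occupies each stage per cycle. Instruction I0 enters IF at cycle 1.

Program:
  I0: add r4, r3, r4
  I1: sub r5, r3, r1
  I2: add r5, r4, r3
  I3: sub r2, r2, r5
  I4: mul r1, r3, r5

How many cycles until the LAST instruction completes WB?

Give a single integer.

Answer: 12

Derivation:
I0 add r4 <- r3,r4: IF@1 ID@2 stall=0 (-) EX@3 MEM@4 WB@5
I1 sub r5 <- r3,r1: IF@2 ID@3 stall=0 (-) EX@4 MEM@5 WB@6
I2 add r5 <- r4,r3: IF@3 ID@4 stall=1 (RAW on I0.r4 (WB@5)) EX@6 MEM@7 WB@8
I3 sub r2 <- r2,r5: IF@4 ID@6 stall=2 (RAW on I2.r5 (WB@8)) EX@9 MEM@10 WB@11
I4 mul r1 <- r3,r5: IF@6 ID@9 stall=0 (-) EX@10 MEM@11 WB@12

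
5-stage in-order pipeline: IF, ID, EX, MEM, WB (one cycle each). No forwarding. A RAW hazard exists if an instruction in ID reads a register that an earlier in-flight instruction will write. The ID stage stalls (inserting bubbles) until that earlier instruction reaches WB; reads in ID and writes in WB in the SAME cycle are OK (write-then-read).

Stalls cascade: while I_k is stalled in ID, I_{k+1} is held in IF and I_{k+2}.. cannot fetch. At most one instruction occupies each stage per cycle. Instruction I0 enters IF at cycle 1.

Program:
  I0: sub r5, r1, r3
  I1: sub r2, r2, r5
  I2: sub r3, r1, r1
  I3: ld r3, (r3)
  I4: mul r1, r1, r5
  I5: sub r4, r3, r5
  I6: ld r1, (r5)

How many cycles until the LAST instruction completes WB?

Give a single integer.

I0 sub r5 <- r1,r3: IF@1 ID@2 stall=0 (-) EX@3 MEM@4 WB@5
I1 sub r2 <- r2,r5: IF@2 ID@3 stall=2 (RAW on I0.r5 (WB@5)) EX@6 MEM@7 WB@8
I2 sub r3 <- r1,r1: IF@3 ID@6 stall=0 (-) EX@7 MEM@8 WB@9
I3 ld r3 <- r3: IF@6 ID@7 stall=2 (RAW on I2.r3 (WB@9)) EX@10 MEM@11 WB@12
I4 mul r1 <- r1,r5: IF@7 ID@10 stall=0 (-) EX@11 MEM@12 WB@13
I5 sub r4 <- r3,r5: IF@10 ID@11 stall=1 (RAW on I3.r3 (WB@12)) EX@13 MEM@14 WB@15
I6 ld r1 <- r5: IF@11 ID@13 stall=0 (-) EX@14 MEM@15 WB@16

Answer: 16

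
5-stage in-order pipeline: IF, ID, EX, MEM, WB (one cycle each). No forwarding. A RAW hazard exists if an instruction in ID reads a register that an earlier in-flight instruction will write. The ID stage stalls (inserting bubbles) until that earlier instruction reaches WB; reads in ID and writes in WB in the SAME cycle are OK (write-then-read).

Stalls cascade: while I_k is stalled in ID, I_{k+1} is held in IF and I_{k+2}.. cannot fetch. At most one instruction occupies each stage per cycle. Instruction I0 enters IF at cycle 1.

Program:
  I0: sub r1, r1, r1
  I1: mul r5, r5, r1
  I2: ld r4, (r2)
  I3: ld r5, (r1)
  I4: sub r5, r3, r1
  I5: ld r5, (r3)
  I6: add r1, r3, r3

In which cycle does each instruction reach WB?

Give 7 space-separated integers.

Answer: 5 8 9 10 11 12 13

Derivation:
I0 sub r1 <- r1,r1: IF@1 ID@2 stall=0 (-) EX@3 MEM@4 WB@5
I1 mul r5 <- r5,r1: IF@2 ID@3 stall=2 (RAW on I0.r1 (WB@5)) EX@6 MEM@7 WB@8
I2 ld r4 <- r2: IF@3 ID@6 stall=0 (-) EX@7 MEM@8 WB@9
I3 ld r5 <- r1: IF@6 ID@7 stall=0 (-) EX@8 MEM@9 WB@10
I4 sub r5 <- r3,r1: IF@7 ID@8 stall=0 (-) EX@9 MEM@10 WB@11
I5 ld r5 <- r3: IF@8 ID@9 stall=0 (-) EX@10 MEM@11 WB@12
I6 add r1 <- r3,r3: IF@9 ID@10 stall=0 (-) EX@11 MEM@12 WB@13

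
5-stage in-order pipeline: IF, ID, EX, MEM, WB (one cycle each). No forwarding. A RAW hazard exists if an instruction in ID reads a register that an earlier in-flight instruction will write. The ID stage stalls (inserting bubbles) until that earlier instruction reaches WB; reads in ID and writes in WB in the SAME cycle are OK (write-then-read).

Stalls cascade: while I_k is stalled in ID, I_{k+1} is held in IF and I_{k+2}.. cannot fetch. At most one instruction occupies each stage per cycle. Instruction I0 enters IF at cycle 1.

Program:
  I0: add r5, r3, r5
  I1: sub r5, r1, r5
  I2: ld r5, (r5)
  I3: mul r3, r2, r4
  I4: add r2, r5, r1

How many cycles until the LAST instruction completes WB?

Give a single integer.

Answer: 14

Derivation:
I0 add r5 <- r3,r5: IF@1 ID@2 stall=0 (-) EX@3 MEM@4 WB@5
I1 sub r5 <- r1,r5: IF@2 ID@3 stall=2 (RAW on I0.r5 (WB@5)) EX@6 MEM@7 WB@8
I2 ld r5 <- r5: IF@3 ID@6 stall=2 (RAW on I1.r5 (WB@8)) EX@9 MEM@10 WB@11
I3 mul r3 <- r2,r4: IF@6 ID@9 stall=0 (-) EX@10 MEM@11 WB@12
I4 add r2 <- r5,r1: IF@9 ID@10 stall=1 (RAW on I2.r5 (WB@11)) EX@12 MEM@13 WB@14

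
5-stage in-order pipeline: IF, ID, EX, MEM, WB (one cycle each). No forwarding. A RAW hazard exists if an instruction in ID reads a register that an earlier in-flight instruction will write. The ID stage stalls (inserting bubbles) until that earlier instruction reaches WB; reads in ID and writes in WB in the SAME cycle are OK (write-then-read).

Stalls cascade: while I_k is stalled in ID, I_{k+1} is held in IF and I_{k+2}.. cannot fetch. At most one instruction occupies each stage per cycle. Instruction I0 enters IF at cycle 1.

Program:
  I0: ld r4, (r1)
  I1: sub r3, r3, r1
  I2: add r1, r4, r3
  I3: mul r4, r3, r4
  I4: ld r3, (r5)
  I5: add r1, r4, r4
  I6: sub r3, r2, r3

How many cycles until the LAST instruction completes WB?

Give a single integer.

Answer: 14

Derivation:
I0 ld r4 <- r1: IF@1 ID@2 stall=0 (-) EX@3 MEM@4 WB@5
I1 sub r3 <- r3,r1: IF@2 ID@3 stall=0 (-) EX@4 MEM@5 WB@6
I2 add r1 <- r4,r3: IF@3 ID@4 stall=2 (RAW on I1.r3 (WB@6)) EX@7 MEM@8 WB@9
I3 mul r4 <- r3,r4: IF@4 ID@7 stall=0 (-) EX@8 MEM@9 WB@10
I4 ld r3 <- r5: IF@7 ID@8 stall=0 (-) EX@9 MEM@10 WB@11
I5 add r1 <- r4,r4: IF@8 ID@9 stall=1 (RAW on I3.r4 (WB@10)) EX@11 MEM@12 WB@13
I6 sub r3 <- r2,r3: IF@9 ID@11 stall=0 (-) EX@12 MEM@13 WB@14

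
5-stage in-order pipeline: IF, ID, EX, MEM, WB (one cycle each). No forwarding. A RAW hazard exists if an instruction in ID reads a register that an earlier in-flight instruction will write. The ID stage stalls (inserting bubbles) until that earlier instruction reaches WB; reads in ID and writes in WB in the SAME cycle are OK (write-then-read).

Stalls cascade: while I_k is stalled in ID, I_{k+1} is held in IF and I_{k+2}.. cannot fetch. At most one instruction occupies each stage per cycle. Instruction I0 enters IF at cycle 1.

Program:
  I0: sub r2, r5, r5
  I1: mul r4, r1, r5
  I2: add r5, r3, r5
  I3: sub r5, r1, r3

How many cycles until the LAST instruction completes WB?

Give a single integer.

Answer: 8

Derivation:
I0 sub r2 <- r5,r5: IF@1 ID@2 stall=0 (-) EX@3 MEM@4 WB@5
I1 mul r4 <- r1,r5: IF@2 ID@3 stall=0 (-) EX@4 MEM@5 WB@6
I2 add r5 <- r3,r5: IF@3 ID@4 stall=0 (-) EX@5 MEM@6 WB@7
I3 sub r5 <- r1,r3: IF@4 ID@5 stall=0 (-) EX@6 MEM@7 WB@8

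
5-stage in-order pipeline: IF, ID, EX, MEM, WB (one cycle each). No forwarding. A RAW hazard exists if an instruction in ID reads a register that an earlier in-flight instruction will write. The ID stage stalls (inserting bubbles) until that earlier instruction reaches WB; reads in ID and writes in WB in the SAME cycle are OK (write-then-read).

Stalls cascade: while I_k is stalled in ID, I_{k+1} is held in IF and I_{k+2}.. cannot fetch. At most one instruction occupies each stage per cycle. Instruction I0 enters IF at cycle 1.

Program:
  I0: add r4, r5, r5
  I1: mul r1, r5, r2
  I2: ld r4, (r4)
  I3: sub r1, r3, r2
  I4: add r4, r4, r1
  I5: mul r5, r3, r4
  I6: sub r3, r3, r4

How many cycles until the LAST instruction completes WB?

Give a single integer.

I0 add r4 <- r5,r5: IF@1 ID@2 stall=0 (-) EX@3 MEM@4 WB@5
I1 mul r1 <- r5,r2: IF@2 ID@3 stall=0 (-) EX@4 MEM@5 WB@6
I2 ld r4 <- r4: IF@3 ID@4 stall=1 (RAW on I0.r4 (WB@5)) EX@6 MEM@7 WB@8
I3 sub r1 <- r3,r2: IF@4 ID@6 stall=0 (-) EX@7 MEM@8 WB@9
I4 add r4 <- r4,r1: IF@6 ID@7 stall=2 (RAW on I3.r1 (WB@9)) EX@10 MEM@11 WB@12
I5 mul r5 <- r3,r4: IF@7 ID@10 stall=2 (RAW on I4.r4 (WB@12)) EX@13 MEM@14 WB@15
I6 sub r3 <- r3,r4: IF@10 ID@13 stall=0 (-) EX@14 MEM@15 WB@16

Answer: 16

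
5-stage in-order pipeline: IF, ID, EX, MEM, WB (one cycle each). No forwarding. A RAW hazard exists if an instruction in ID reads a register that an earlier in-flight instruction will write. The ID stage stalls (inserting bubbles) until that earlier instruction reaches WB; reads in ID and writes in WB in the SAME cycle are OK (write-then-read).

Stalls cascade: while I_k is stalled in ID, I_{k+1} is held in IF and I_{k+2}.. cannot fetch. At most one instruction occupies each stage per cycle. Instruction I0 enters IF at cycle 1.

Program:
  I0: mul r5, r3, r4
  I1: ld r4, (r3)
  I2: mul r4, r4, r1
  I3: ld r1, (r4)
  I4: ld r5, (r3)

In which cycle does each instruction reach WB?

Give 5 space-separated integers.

Answer: 5 6 9 12 13

Derivation:
I0 mul r5 <- r3,r4: IF@1 ID@2 stall=0 (-) EX@3 MEM@4 WB@5
I1 ld r4 <- r3: IF@2 ID@3 stall=0 (-) EX@4 MEM@5 WB@6
I2 mul r4 <- r4,r1: IF@3 ID@4 stall=2 (RAW on I1.r4 (WB@6)) EX@7 MEM@8 WB@9
I3 ld r1 <- r4: IF@4 ID@7 stall=2 (RAW on I2.r4 (WB@9)) EX@10 MEM@11 WB@12
I4 ld r5 <- r3: IF@7 ID@10 stall=0 (-) EX@11 MEM@12 WB@13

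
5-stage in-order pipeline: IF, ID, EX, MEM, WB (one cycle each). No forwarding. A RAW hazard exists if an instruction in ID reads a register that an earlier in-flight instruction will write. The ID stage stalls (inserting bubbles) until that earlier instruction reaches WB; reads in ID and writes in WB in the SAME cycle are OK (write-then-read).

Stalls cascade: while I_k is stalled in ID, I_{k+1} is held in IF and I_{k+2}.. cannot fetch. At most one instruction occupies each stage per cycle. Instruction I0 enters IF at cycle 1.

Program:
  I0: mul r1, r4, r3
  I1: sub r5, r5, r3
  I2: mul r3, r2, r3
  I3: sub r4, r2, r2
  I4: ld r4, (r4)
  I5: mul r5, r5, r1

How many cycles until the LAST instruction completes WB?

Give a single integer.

I0 mul r1 <- r4,r3: IF@1 ID@2 stall=0 (-) EX@3 MEM@4 WB@5
I1 sub r5 <- r5,r3: IF@2 ID@3 stall=0 (-) EX@4 MEM@5 WB@6
I2 mul r3 <- r2,r3: IF@3 ID@4 stall=0 (-) EX@5 MEM@6 WB@7
I3 sub r4 <- r2,r2: IF@4 ID@5 stall=0 (-) EX@6 MEM@7 WB@8
I4 ld r4 <- r4: IF@5 ID@6 stall=2 (RAW on I3.r4 (WB@8)) EX@9 MEM@10 WB@11
I5 mul r5 <- r5,r1: IF@6 ID@9 stall=0 (-) EX@10 MEM@11 WB@12

Answer: 12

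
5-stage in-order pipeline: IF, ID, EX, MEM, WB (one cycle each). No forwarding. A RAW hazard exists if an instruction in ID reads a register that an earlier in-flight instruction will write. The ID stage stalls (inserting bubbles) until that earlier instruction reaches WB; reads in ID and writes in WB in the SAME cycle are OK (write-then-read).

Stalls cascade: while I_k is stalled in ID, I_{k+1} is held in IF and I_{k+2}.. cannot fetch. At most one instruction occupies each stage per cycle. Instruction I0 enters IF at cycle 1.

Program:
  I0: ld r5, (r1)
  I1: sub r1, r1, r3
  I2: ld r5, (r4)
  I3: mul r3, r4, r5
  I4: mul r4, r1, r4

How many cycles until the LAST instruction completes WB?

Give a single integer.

Answer: 11

Derivation:
I0 ld r5 <- r1: IF@1 ID@2 stall=0 (-) EX@3 MEM@4 WB@5
I1 sub r1 <- r1,r3: IF@2 ID@3 stall=0 (-) EX@4 MEM@5 WB@6
I2 ld r5 <- r4: IF@3 ID@4 stall=0 (-) EX@5 MEM@6 WB@7
I3 mul r3 <- r4,r5: IF@4 ID@5 stall=2 (RAW on I2.r5 (WB@7)) EX@8 MEM@9 WB@10
I4 mul r4 <- r1,r4: IF@5 ID@8 stall=0 (-) EX@9 MEM@10 WB@11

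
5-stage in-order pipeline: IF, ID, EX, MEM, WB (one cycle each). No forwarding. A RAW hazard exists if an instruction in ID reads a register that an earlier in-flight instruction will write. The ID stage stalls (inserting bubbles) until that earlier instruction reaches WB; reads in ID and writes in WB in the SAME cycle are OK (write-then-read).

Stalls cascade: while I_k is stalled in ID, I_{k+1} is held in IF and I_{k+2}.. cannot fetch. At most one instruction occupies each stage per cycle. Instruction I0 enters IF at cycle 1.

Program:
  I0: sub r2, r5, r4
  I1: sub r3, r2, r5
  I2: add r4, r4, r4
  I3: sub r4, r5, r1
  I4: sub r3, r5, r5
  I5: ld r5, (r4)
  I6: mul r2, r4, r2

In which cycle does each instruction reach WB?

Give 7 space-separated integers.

I0 sub r2 <- r5,r4: IF@1 ID@2 stall=0 (-) EX@3 MEM@4 WB@5
I1 sub r3 <- r2,r5: IF@2 ID@3 stall=2 (RAW on I0.r2 (WB@5)) EX@6 MEM@7 WB@8
I2 add r4 <- r4,r4: IF@3 ID@6 stall=0 (-) EX@7 MEM@8 WB@9
I3 sub r4 <- r5,r1: IF@6 ID@7 stall=0 (-) EX@8 MEM@9 WB@10
I4 sub r3 <- r5,r5: IF@7 ID@8 stall=0 (-) EX@9 MEM@10 WB@11
I5 ld r5 <- r4: IF@8 ID@9 stall=1 (RAW on I3.r4 (WB@10)) EX@11 MEM@12 WB@13
I6 mul r2 <- r4,r2: IF@9 ID@11 stall=0 (-) EX@12 MEM@13 WB@14

Answer: 5 8 9 10 11 13 14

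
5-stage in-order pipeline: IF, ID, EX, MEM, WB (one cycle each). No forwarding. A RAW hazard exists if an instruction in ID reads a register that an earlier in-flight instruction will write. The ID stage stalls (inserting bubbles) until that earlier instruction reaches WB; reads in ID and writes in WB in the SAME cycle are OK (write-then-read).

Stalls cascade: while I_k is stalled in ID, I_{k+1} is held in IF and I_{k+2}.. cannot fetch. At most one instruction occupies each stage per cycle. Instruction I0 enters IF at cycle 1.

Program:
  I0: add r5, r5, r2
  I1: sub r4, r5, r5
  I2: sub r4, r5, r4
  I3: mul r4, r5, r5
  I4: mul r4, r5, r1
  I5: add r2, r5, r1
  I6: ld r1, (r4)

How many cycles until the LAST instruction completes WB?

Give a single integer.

Answer: 16

Derivation:
I0 add r5 <- r5,r2: IF@1 ID@2 stall=0 (-) EX@3 MEM@4 WB@5
I1 sub r4 <- r5,r5: IF@2 ID@3 stall=2 (RAW on I0.r5 (WB@5)) EX@6 MEM@7 WB@8
I2 sub r4 <- r5,r4: IF@3 ID@6 stall=2 (RAW on I1.r4 (WB@8)) EX@9 MEM@10 WB@11
I3 mul r4 <- r5,r5: IF@6 ID@9 stall=0 (-) EX@10 MEM@11 WB@12
I4 mul r4 <- r5,r1: IF@9 ID@10 stall=0 (-) EX@11 MEM@12 WB@13
I5 add r2 <- r5,r1: IF@10 ID@11 stall=0 (-) EX@12 MEM@13 WB@14
I6 ld r1 <- r4: IF@11 ID@12 stall=1 (RAW on I4.r4 (WB@13)) EX@14 MEM@15 WB@16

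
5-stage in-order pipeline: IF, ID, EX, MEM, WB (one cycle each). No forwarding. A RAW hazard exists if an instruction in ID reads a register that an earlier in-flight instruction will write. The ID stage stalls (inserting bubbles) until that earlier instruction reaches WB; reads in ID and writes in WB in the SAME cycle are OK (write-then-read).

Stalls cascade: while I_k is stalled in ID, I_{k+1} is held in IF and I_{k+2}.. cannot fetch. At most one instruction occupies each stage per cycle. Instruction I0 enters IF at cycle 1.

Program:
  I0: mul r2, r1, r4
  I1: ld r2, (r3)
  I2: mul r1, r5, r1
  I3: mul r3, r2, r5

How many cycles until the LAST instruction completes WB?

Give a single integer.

I0 mul r2 <- r1,r4: IF@1 ID@2 stall=0 (-) EX@3 MEM@4 WB@5
I1 ld r2 <- r3: IF@2 ID@3 stall=0 (-) EX@4 MEM@5 WB@6
I2 mul r1 <- r5,r1: IF@3 ID@4 stall=0 (-) EX@5 MEM@6 WB@7
I3 mul r3 <- r2,r5: IF@4 ID@5 stall=1 (RAW on I1.r2 (WB@6)) EX@7 MEM@8 WB@9

Answer: 9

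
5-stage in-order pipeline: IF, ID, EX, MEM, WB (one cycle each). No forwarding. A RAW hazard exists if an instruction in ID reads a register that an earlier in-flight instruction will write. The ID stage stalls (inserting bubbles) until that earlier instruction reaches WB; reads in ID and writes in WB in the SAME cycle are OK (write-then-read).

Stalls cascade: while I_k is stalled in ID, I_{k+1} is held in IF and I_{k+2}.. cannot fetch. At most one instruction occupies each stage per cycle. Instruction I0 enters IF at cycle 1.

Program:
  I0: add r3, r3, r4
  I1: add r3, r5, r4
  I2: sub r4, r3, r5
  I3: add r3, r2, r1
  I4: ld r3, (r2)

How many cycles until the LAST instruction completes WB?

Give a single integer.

I0 add r3 <- r3,r4: IF@1 ID@2 stall=0 (-) EX@3 MEM@4 WB@5
I1 add r3 <- r5,r4: IF@2 ID@3 stall=0 (-) EX@4 MEM@5 WB@6
I2 sub r4 <- r3,r5: IF@3 ID@4 stall=2 (RAW on I1.r3 (WB@6)) EX@7 MEM@8 WB@9
I3 add r3 <- r2,r1: IF@4 ID@7 stall=0 (-) EX@8 MEM@9 WB@10
I4 ld r3 <- r2: IF@7 ID@8 stall=0 (-) EX@9 MEM@10 WB@11

Answer: 11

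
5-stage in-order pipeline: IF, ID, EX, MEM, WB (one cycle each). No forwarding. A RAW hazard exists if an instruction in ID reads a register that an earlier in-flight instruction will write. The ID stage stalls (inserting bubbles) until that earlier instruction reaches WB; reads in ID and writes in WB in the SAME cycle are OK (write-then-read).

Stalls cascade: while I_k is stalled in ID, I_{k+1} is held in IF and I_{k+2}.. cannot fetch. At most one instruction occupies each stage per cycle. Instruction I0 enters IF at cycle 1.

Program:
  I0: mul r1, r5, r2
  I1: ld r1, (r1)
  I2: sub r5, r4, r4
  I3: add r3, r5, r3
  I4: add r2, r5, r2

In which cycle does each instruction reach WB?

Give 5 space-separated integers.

Answer: 5 8 9 12 13

Derivation:
I0 mul r1 <- r5,r2: IF@1 ID@2 stall=0 (-) EX@3 MEM@4 WB@5
I1 ld r1 <- r1: IF@2 ID@3 stall=2 (RAW on I0.r1 (WB@5)) EX@6 MEM@7 WB@8
I2 sub r5 <- r4,r4: IF@3 ID@6 stall=0 (-) EX@7 MEM@8 WB@9
I3 add r3 <- r5,r3: IF@6 ID@7 stall=2 (RAW on I2.r5 (WB@9)) EX@10 MEM@11 WB@12
I4 add r2 <- r5,r2: IF@7 ID@10 stall=0 (-) EX@11 MEM@12 WB@13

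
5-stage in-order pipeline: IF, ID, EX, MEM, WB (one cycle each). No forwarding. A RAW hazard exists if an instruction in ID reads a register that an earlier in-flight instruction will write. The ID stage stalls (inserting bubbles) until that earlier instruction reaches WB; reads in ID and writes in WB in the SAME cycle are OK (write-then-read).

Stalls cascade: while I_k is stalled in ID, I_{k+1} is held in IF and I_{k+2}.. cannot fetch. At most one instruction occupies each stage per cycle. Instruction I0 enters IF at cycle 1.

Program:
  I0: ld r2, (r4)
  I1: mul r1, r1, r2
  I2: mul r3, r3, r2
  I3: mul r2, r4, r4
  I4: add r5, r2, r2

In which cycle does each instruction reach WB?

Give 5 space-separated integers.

I0 ld r2 <- r4: IF@1 ID@2 stall=0 (-) EX@3 MEM@4 WB@5
I1 mul r1 <- r1,r2: IF@2 ID@3 stall=2 (RAW on I0.r2 (WB@5)) EX@6 MEM@7 WB@8
I2 mul r3 <- r3,r2: IF@3 ID@6 stall=0 (-) EX@7 MEM@8 WB@9
I3 mul r2 <- r4,r4: IF@6 ID@7 stall=0 (-) EX@8 MEM@9 WB@10
I4 add r5 <- r2,r2: IF@7 ID@8 stall=2 (RAW on I3.r2 (WB@10)) EX@11 MEM@12 WB@13

Answer: 5 8 9 10 13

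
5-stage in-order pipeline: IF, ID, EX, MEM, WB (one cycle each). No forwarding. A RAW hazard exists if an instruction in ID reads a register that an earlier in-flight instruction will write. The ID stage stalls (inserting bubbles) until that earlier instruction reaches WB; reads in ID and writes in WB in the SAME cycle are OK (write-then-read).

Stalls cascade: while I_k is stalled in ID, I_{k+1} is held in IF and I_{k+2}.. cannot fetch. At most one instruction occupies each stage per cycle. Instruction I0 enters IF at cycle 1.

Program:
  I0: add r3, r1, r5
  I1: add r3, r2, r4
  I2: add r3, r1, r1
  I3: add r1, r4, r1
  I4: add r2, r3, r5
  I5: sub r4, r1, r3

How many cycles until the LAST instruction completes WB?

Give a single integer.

I0 add r3 <- r1,r5: IF@1 ID@2 stall=0 (-) EX@3 MEM@4 WB@5
I1 add r3 <- r2,r4: IF@2 ID@3 stall=0 (-) EX@4 MEM@5 WB@6
I2 add r3 <- r1,r1: IF@3 ID@4 stall=0 (-) EX@5 MEM@6 WB@7
I3 add r1 <- r4,r1: IF@4 ID@5 stall=0 (-) EX@6 MEM@7 WB@8
I4 add r2 <- r3,r5: IF@5 ID@6 stall=1 (RAW on I2.r3 (WB@7)) EX@8 MEM@9 WB@10
I5 sub r4 <- r1,r3: IF@6 ID@8 stall=0 (-) EX@9 MEM@10 WB@11

Answer: 11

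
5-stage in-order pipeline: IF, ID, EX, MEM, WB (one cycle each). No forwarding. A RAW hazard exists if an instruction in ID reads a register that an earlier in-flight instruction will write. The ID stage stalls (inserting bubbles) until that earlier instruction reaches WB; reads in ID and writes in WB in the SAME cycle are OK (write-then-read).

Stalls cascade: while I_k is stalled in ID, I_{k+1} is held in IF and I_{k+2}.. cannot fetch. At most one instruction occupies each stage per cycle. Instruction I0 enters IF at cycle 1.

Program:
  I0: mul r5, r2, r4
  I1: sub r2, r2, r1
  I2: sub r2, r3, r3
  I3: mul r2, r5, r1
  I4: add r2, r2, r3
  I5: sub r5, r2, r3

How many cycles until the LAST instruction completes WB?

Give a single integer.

Answer: 14

Derivation:
I0 mul r5 <- r2,r4: IF@1 ID@2 stall=0 (-) EX@3 MEM@4 WB@5
I1 sub r2 <- r2,r1: IF@2 ID@3 stall=0 (-) EX@4 MEM@5 WB@6
I2 sub r2 <- r3,r3: IF@3 ID@4 stall=0 (-) EX@5 MEM@6 WB@7
I3 mul r2 <- r5,r1: IF@4 ID@5 stall=0 (-) EX@6 MEM@7 WB@8
I4 add r2 <- r2,r3: IF@5 ID@6 stall=2 (RAW on I3.r2 (WB@8)) EX@9 MEM@10 WB@11
I5 sub r5 <- r2,r3: IF@6 ID@9 stall=2 (RAW on I4.r2 (WB@11)) EX@12 MEM@13 WB@14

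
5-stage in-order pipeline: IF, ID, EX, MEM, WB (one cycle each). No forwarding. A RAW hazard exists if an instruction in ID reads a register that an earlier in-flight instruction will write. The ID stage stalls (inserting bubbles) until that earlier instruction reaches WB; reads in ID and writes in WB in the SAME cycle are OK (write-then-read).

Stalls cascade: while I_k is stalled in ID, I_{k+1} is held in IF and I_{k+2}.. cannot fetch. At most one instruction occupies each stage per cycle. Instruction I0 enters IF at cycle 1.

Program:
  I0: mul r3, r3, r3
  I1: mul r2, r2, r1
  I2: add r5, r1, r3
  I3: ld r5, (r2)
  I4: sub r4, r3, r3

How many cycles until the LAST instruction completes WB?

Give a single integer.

Answer: 10

Derivation:
I0 mul r3 <- r3,r3: IF@1 ID@2 stall=0 (-) EX@3 MEM@4 WB@5
I1 mul r2 <- r2,r1: IF@2 ID@3 stall=0 (-) EX@4 MEM@5 WB@6
I2 add r5 <- r1,r3: IF@3 ID@4 stall=1 (RAW on I0.r3 (WB@5)) EX@6 MEM@7 WB@8
I3 ld r5 <- r2: IF@4 ID@6 stall=0 (-) EX@7 MEM@8 WB@9
I4 sub r4 <- r3,r3: IF@6 ID@7 stall=0 (-) EX@8 MEM@9 WB@10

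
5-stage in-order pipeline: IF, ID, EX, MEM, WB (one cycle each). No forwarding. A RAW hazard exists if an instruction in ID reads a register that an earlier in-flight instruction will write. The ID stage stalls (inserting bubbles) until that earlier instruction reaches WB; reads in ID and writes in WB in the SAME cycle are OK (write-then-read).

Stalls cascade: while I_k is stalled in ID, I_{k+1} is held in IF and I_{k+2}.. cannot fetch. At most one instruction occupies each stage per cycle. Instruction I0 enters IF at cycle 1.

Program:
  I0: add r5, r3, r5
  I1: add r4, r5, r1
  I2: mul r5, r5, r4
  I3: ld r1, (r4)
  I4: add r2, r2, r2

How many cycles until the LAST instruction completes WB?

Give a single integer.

I0 add r5 <- r3,r5: IF@1 ID@2 stall=0 (-) EX@3 MEM@4 WB@5
I1 add r4 <- r5,r1: IF@2 ID@3 stall=2 (RAW on I0.r5 (WB@5)) EX@6 MEM@7 WB@8
I2 mul r5 <- r5,r4: IF@3 ID@6 stall=2 (RAW on I1.r4 (WB@8)) EX@9 MEM@10 WB@11
I3 ld r1 <- r4: IF@6 ID@9 stall=0 (-) EX@10 MEM@11 WB@12
I4 add r2 <- r2,r2: IF@9 ID@10 stall=0 (-) EX@11 MEM@12 WB@13

Answer: 13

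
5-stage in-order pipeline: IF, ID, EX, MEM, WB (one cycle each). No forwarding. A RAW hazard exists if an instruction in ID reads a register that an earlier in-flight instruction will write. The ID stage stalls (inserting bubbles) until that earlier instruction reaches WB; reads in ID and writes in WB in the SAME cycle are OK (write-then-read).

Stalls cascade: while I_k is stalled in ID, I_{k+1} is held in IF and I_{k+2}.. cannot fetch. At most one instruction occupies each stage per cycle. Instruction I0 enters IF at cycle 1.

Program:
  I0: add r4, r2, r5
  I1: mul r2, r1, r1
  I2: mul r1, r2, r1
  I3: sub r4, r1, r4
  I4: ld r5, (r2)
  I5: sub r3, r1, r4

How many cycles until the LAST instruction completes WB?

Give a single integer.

I0 add r4 <- r2,r5: IF@1 ID@2 stall=0 (-) EX@3 MEM@4 WB@5
I1 mul r2 <- r1,r1: IF@2 ID@3 stall=0 (-) EX@4 MEM@5 WB@6
I2 mul r1 <- r2,r1: IF@3 ID@4 stall=2 (RAW on I1.r2 (WB@6)) EX@7 MEM@8 WB@9
I3 sub r4 <- r1,r4: IF@4 ID@7 stall=2 (RAW on I2.r1 (WB@9)) EX@10 MEM@11 WB@12
I4 ld r5 <- r2: IF@7 ID@10 stall=0 (-) EX@11 MEM@12 WB@13
I5 sub r3 <- r1,r4: IF@10 ID@11 stall=1 (RAW on I3.r4 (WB@12)) EX@13 MEM@14 WB@15

Answer: 15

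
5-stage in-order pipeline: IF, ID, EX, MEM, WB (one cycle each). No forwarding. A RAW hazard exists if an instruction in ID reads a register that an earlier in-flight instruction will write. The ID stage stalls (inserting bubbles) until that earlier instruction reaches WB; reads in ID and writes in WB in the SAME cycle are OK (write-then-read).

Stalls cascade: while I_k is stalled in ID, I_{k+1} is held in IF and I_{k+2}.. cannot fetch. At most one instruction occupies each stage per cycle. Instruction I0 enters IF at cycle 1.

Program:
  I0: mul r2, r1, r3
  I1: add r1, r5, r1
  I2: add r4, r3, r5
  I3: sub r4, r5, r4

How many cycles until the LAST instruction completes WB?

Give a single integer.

Answer: 10

Derivation:
I0 mul r2 <- r1,r3: IF@1 ID@2 stall=0 (-) EX@3 MEM@4 WB@5
I1 add r1 <- r5,r1: IF@2 ID@3 stall=0 (-) EX@4 MEM@5 WB@6
I2 add r4 <- r3,r5: IF@3 ID@4 stall=0 (-) EX@5 MEM@6 WB@7
I3 sub r4 <- r5,r4: IF@4 ID@5 stall=2 (RAW on I2.r4 (WB@7)) EX@8 MEM@9 WB@10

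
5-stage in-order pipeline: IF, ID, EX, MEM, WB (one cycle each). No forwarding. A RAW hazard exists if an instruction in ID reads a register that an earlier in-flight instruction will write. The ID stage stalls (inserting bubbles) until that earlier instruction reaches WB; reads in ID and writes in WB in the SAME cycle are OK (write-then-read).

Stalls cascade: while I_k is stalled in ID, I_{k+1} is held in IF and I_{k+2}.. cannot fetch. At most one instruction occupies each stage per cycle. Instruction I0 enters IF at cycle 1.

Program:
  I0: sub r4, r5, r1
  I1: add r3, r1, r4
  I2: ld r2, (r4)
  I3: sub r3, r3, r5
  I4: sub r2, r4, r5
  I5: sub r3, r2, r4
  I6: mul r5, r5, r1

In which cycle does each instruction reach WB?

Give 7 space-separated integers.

Answer: 5 8 9 11 12 15 16

Derivation:
I0 sub r4 <- r5,r1: IF@1 ID@2 stall=0 (-) EX@3 MEM@4 WB@5
I1 add r3 <- r1,r4: IF@2 ID@3 stall=2 (RAW on I0.r4 (WB@5)) EX@6 MEM@7 WB@8
I2 ld r2 <- r4: IF@3 ID@6 stall=0 (-) EX@7 MEM@8 WB@9
I3 sub r3 <- r3,r5: IF@6 ID@7 stall=1 (RAW on I1.r3 (WB@8)) EX@9 MEM@10 WB@11
I4 sub r2 <- r4,r5: IF@7 ID@9 stall=0 (-) EX@10 MEM@11 WB@12
I5 sub r3 <- r2,r4: IF@9 ID@10 stall=2 (RAW on I4.r2 (WB@12)) EX@13 MEM@14 WB@15
I6 mul r5 <- r5,r1: IF@10 ID@13 stall=0 (-) EX@14 MEM@15 WB@16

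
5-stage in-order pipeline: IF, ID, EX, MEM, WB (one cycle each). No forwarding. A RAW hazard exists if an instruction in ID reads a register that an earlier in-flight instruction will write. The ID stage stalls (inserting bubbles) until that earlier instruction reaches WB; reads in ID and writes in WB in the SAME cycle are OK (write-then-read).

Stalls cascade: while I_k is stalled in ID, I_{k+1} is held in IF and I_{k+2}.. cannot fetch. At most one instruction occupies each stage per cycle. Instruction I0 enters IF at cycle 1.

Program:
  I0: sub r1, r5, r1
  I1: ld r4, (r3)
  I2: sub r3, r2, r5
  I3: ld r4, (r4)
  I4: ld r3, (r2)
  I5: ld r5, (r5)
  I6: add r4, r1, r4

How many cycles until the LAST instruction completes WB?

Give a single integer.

I0 sub r1 <- r5,r1: IF@1 ID@2 stall=0 (-) EX@3 MEM@4 WB@5
I1 ld r4 <- r3: IF@2 ID@3 stall=0 (-) EX@4 MEM@5 WB@6
I2 sub r3 <- r2,r5: IF@3 ID@4 stall=0 (-) EX@5 MEM@6 WB@7
I3 ld r4 <- r4: IF@4 ID@5 stall=1 (RAW on I1.r4 (WB@6)) EX@7 MEM@8 WB@9
I4 ld r3 <- r2: IF@5 ID@7 stall=0 (-) EX@8 MEM@9 WB@10
I5 ld r5 <- r5: IF@7 ID@8 stall=0 (-) EX@9 MEM@10 WB@11
I6 add r4 <- r1,r4: IF@8 ID@9 stall=0 (-) EX@10 MEM@11 WB@12

Answer: 12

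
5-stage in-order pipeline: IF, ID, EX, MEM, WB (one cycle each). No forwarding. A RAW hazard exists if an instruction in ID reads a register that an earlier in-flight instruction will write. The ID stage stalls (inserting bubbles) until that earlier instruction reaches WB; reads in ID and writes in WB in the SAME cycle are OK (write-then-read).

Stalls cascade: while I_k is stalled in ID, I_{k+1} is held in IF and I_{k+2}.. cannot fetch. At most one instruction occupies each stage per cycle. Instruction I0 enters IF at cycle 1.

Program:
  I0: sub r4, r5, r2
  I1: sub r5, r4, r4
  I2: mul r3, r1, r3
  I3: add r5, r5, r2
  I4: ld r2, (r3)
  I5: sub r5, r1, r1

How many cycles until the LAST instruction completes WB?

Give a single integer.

Answer: 13

Derivation:
I0 sub r4 <- r5,r2: IF@1 ID@2 stall=0 (-) EX@3 MEM@4 WB@5
I1 sub r5 <- r4,r4: IF@2 ID@3 stall=2 (RAW on I0.r4 (WB@5)) EX@6 MEM@7 WB@8
I2 mul r3 <- r1,r3: IF@3 ID@6 stall=0 (-) EX@7 MEM@8 WB@9
I3 add r5 <- r5,r2: IF@6 ID@7 stall=1 (RAW on I1.r5 (WB@8)) EX@9 MEM@10 WB@11
I4 ld r2 <- r3: IF@7 ID@9 stall=0 (-) EX@10 MEM@11 WB@12
I5 sub r5 <- r1,r1: IF@9 ID@10 stall=0 (-) EX@11 MEM@12 WB@13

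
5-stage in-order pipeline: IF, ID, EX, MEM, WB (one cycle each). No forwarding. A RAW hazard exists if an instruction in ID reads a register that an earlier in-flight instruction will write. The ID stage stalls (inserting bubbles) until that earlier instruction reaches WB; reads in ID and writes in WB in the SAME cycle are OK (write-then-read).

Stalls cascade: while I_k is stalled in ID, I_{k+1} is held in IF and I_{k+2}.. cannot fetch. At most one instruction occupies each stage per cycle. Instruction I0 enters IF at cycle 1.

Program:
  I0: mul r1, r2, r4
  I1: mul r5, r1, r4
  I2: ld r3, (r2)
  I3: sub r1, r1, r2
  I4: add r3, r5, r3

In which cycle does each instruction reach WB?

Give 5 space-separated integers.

Answer: 5 8 9 10 12

Derivation:
I0 mul r1 <- r2,r4: IF@1 ID@2 stall=0 (-) EX@3 MEM@4 WB@5
I1 mul r5 <- r1,r4: IF@2 ID@3 stall=2 (RAW on I0.r1 (WB@5)) EX@6 MEM@7 WB@8
I2 ld r3 <- r2: IF@3 ID@6 stall=0 (-) EX@7 MEM@8 WB@9
I3 sub r1 <- r1,r2: IF@6 ID@7 stall=0 (-) EX@8 MEM@9 WB@10
I4 add r3 <- r5,r3: IF@7 ID@8 stall=1 (RAW on I2.r3 (WB@9)) EX@10 MEM@11 WB@12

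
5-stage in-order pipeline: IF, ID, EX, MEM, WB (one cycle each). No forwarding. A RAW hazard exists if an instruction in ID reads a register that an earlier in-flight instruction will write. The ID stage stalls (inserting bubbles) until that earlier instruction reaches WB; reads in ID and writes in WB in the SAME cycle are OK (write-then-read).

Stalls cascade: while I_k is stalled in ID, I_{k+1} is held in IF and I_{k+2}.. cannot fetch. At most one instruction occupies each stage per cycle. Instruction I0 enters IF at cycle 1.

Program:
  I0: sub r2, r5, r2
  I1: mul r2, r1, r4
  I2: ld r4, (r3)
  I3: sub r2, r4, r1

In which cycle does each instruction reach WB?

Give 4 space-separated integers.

I0 sub r2 <- r5,r2: IF@1 ID@2 stall=0 (-) EX@3 MEM@4 WB@5
I1 mul r2 <- r1,r4: IF@2 ID@3 stall=0 (-) EX@4 MEM@5 WB@6
I2 ld r4 <- r3: IF@3 ID@4 stall=0 (-) EX@5 MEM@6 WB@7
I3 sub r2 <- r4,r1: IF@4 ID@5 stall=2 (RAW on I2.r4 (WB@7)) EX@8 MEM@9 WB@10

Answer: 5 6 7 10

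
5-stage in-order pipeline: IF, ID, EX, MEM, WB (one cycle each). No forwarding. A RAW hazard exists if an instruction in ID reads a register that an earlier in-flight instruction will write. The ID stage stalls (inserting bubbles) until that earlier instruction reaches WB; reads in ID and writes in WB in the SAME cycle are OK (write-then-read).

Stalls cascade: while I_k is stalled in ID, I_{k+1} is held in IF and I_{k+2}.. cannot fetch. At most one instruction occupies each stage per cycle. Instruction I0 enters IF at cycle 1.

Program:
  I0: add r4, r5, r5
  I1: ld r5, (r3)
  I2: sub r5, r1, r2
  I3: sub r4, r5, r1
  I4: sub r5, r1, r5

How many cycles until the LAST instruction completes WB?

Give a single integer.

I0 add r4 <- r5,r5: IF@1 ID@2 stall=0 (-) EX@3 MEM@4 WB@5
I1 ld r5 <- r3: IF@2 ID@3 stall=0 (-) EX@4 MEM@5 WB@6
I2 sub r5 <- r1,r2: IF@3 ID@4 stall=0 (-) EX@5 MEM@6 WB@7
I3 sub r4 <- r5,r1: IF@4 ID@5 stall=2 (RAW on I2.r5 (WB@7)) EX@8 MEM@9 WB@10
I4 sub r5 <- r1,r5: IF@5 ID@8 stall=0 (-) EX@9 MEM@10 WB@11

Answer: 11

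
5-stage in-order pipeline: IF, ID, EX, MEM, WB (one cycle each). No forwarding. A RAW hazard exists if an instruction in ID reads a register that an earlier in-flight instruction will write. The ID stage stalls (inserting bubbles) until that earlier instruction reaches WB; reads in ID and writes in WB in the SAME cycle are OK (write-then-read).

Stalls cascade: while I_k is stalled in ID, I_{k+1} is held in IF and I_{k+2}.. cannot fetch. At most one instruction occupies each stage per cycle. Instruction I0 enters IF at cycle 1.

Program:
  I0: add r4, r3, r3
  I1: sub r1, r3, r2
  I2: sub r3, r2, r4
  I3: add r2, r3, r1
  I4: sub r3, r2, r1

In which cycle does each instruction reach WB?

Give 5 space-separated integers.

Answer: 5 6 8 11 14

Derivation:
I0 add r4 <- r3,r3: IF@1 ID@2 stall=0 (-) EX@3 MEM@4 WB@5
I1 sub r1 <- r3,r2: IF@2 ID@3 stall=0 (-) EX@4 MEM@5 WB@6
I2 sub r3 <- r2,r4: IF@3 ID@4 stall=1 (RAW on I0.r4 (WB@5)) EX@6 MEM@7 WB@8
I3 add r2 <- r3,r1: IF@4 ID@6 stall=2 (RAW on I2.r3 (WB@8)) EX@9 MEM@10 WB@11
I4 sub r3 <- r2,r1: IF@6 ID@9 stall=2 (RAW on I3.r2 (WB@11)) EX@12 MEM@13 WB@14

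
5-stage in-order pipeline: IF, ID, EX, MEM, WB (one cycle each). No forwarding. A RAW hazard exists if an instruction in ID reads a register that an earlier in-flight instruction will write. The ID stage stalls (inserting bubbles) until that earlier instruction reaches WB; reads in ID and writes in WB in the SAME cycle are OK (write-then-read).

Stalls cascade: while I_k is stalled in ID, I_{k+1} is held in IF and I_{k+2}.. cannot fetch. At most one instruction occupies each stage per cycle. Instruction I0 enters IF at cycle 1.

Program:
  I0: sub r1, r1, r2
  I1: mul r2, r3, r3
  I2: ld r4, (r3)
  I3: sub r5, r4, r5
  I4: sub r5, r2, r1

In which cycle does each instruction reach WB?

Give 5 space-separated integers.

I0 sub r1 <- r1,r2: IF@1 ID@2 stall=0 (-) EX@3 MEM@4 WB@5
I1 mul r2 <- r3,r3: IF@2 ID@3 stall=0 (-) EX@4 MEM@5 WB@6
I2 ld r4 <- r3: IF@3 ID@4 stall=0 (-) EX@5 MEM@6 WB@7
I3 sub r5 <- r4,r5: IF@4 ID@5 stall=2 (RAW on I2.r4 (WB@7)) EX@8 MEM@9 WB@10
I4 sub r5 <- r2,r1: IF@5 ID@8 stall=0 (-) EX@9 MEM@10 WB@11

Answer: 5 6 7 10 11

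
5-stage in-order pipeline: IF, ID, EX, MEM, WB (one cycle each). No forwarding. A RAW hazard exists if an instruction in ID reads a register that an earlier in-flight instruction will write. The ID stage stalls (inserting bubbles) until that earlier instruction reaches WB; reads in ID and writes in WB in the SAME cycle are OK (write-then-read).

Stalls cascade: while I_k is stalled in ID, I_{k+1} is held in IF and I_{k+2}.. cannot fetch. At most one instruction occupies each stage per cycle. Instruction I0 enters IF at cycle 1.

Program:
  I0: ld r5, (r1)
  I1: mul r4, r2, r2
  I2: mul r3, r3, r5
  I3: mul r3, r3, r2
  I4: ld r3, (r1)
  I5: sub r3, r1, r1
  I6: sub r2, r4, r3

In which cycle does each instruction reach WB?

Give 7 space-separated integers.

Answer: 5 6 8 11 12 13 16

Derivation:
I0 ld r5 <- r1: IF@1 ID@2 stall=0 (-) EX@3 MEM@4 WB@5
I1 mul r4 <- r2,r2: IF@2 ID@3 stall=0 (-) EX@4 MEM@5 WB@6
I2 mul r3 <- r3,r5: IF@3 ID@4 stall=1 (RAW on I0.r5 (WB@5)) EX@6 MEM@7 WB@8
I3 mul r3 <- r3,r2: IF@4 ID@6 stall=2 (RAW on I2.r3 (WB@8)) EX@9 MEM@10 WB@11
I4 ld r3 <- r1: IF@6 ID@9 stall=0 (-) EX@10 MEM@11 WB@12
I5 sub r3 <- r1,r1: IF@9 ID@10 stall=0 (-) EX@11 MEM@12 WB@13
I6 sub r2 <- r4,r3: IF@10 ID@11 stall=2 (RAW on I5.r3 (WB@13)) EX@14 MEM@15 WB@16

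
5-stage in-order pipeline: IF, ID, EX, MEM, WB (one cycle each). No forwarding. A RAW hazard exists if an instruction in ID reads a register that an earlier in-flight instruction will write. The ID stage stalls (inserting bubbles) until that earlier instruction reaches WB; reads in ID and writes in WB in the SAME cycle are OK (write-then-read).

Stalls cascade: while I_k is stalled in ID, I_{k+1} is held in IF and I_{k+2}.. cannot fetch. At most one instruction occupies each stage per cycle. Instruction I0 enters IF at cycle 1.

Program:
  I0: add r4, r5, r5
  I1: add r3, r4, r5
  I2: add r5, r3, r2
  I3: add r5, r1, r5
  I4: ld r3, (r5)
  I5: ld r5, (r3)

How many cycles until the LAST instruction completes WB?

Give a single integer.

I0 add r4 <- r5,r5: IF@1 ID@2 stall=0 (-) EX@3 MEM@4 WB@5
I1 add r3 <- r4,r5: IF@2 ID@3 stall=2 (RAW on I0.r4 (WB@5)) EX@6 MEM@7 WB@8
I2 add r5 <- r3,r2: IF@3 ID@6 stall=2 (RAW on I1.r3 (WB@8)) EX@9 MEM@10 WB@11
I3 add r5 <- r1,r5: IF@6 ID@9 stall=2 (RAW on I2.r5 (WB@11)) EX@12 MEM@13 WB@14
I4 ld r3 <- r5: IF@9 ID@12 stall=2 (RAW on I3.r5 (WB@14)) EX@15 MEM@16 WB@17
I5 ld r5 <- r3: IF@12 ID@15 stall=2 (RAW on I4.r3 (WB@17)) EX@18 MEM@19 WB@20

Answer: 20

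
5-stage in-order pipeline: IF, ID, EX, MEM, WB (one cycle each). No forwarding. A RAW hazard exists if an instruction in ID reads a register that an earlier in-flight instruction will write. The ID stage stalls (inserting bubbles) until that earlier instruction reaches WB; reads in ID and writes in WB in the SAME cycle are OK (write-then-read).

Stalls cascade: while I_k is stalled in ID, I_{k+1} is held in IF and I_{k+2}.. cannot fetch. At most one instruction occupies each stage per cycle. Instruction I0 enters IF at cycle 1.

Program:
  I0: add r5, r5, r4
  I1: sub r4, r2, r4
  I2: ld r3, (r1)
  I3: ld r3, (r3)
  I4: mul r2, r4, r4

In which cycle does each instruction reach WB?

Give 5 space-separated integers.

Answer: 5 6 7 10 11

Derivation:
I0 add r5 <- r5,r4: IF@1 ID@2 stall=0 (-) EX@3 MEM@4 WB@5
I1 sub r4 <- r2,r4: IF@2 ID@3 stall=0 (-) EX@4 MEM@5 WB@6
I2 ld r3 <- r1: IF@3 ID@4 stall=0 (-) EX@5 MEM@6 WB@7
I3 ld r3 <- r3: IF@4 ID@5 stall=2 (RAW on I2.r3 (WB@7)) EX@8 MEM@9 WB@10
I4 mul r2 <- r4,r4: IF@5 ID@8 stall=0 (-) EX@9 MEM@10 WB@11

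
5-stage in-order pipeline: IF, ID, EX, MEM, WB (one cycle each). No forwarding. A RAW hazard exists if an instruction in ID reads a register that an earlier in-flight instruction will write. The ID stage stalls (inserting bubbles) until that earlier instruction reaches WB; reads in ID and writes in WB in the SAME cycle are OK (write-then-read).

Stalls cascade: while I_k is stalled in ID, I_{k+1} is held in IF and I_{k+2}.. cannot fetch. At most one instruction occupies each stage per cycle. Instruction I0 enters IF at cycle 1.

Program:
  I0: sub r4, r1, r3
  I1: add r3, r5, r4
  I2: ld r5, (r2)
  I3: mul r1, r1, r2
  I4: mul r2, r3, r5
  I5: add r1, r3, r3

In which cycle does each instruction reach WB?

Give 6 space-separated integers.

I0 sub r4 <- r1,r3: IF@1 ID@2 stall=0 (-) EX@3 MEM@4 WB@5
I1 add r3 <- r5,r4: IF@2 ID@3 stall=2 (RAW on I0.r4 (WB@5)) EX@6 MEM@7 WB@8
I2 ld r5 <- r2: IF@3 ID@6 stall=0 (-) EX@7 MEM@8 WB@9
I3 mul r1 <- r1,r2: IF@6 ID@7 stall=0 (-) EX@8 MEM@9 WB@10
I4 mul r2 <- r3,r5: IF@7 ID@8 stall=1 (RAW on I2.r5 (WB@9)) EX@10 MEM@11 WB@12
I5 add r1 <- r3,r3: IF@8 ID@10 stall=0 (-) EX@11 MEM@12 WB@13

Answer: 5 8 9 10 12 13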